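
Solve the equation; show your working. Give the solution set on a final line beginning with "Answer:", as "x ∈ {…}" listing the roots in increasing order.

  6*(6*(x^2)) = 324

Step 1. [6*(6*(x^2)) = 324] divide by the outer 6. So div: 6*(x^2) = 54.
Step 2. [6*(x^2) = 54] 6·(inner) — divide through by 6. So div: x^2 = 9.
Step 3. [x^2 = 9] LHS squared, RHS 9 ≥ 0: apply √ (±). So sqrt: x = 3 or -3.

Answer: x ∈ {-3, 3}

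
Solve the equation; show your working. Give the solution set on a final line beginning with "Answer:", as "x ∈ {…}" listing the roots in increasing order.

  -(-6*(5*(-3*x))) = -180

Step 1. [-(-6*(5*(-3*x))) = -180] flip signs both sides, so neg: -6*(5*(-3*x)) = 180.
Step 2. [-6*(5*(-3*x)) = 180] divide by the outer -6, so div: 5*(-3*x) = -30.
Step 3. [5*(-3*x) = -30] LHS = 5·(…); ÷5 both sides ⇒ div: -3*x = -6.
Step 4. [-3*x = -6] -3·(inner) — divide through by -3, so div: x = 2.

Answer: x ∈ {2}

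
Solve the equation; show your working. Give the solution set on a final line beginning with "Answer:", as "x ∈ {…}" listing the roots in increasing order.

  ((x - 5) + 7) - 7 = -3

Step 1. [((x - 5) + 7) - 7 = -3] -7 is outermost — add 7 both sides, so sub: (x - 5) + 7 = 4.
Step 2. [(x - 5) + 7 = 4] the outer +7 inverts by subtracting 7, so sub: x - 5 = -3.
Step 3. [x - 5 = -3] 5 comes off first (add 5) ⇒ sub: x = 2.

Answer: x ∈ {2}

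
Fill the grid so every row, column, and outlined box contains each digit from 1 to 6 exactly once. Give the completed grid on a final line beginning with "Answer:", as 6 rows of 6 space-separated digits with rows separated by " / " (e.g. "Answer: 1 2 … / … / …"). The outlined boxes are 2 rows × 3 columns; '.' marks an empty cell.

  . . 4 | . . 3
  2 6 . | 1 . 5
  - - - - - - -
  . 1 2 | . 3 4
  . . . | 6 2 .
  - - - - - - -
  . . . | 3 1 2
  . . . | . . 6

Step 1. [r6c5∈{4,5}] in col 5, 5 fits only at r6c5, so r6c5=5.
Step 2. [r1c2∈{5}] only 5 remains possible at r1c2 ⇒ r1c2=5.
Step 3. [r5c2∈{4}] only 4 remains possible at r5c2 ⇒ r5c2=4.
Step 4. [r4c2∈{3}] only 3 remains possible at r4c2. So r4c2=3.
Step 5. [r4c3∈{5}] r4c3 has the single candidate 5, so r4c3=5.
Step 6. [r6c1∈{1,3}] across col 1, 3 lands solely at r6c1, so r6c1=3.
Step 7. [r5c1∈{5,6}] 5 has one home in row 5: r5c1, so r5c1=5.
Step 8. [r1c5∈{6}] r1c5's peers cover all but 6. So r1c5=6.
Step 9. [r1c1∈{1}] only 1 remains possible at r1c1, so r1c1=1.
Step 10. [r1c4∈{2}] r1c4 has the single candidate 2, so r1c4=2.
Step 11. [r3c4∈{5}] nothing but 5 survives at r3c4 ⇒ r3c4=5.
Step 12. [r2c3∈{3}] only 3 remains possible at r2c3 ⇒ r2c3=3.
Step 13. [r6c2∈{2}] nothing but 2 survives at r6c2 ⇒ r6c2=2.
Step 14. [r6c4∈{4}] only 4 remains possible at r6c4 ⇒ r6c4=4.
Step 15. [r4c6∈{1}] r4c6 has the single candidate 1 ⇒ r4c6=1.
Step 16. [r6c3∈{1}] r6c3's peers cover all but 1. So r6c3=1.
Step 17. [r2c5∈{4}] nothing but 4 survives at r2c5, so r2c5=4.
Step 18. [r5c3∈{6}] r5c3 has the single candidate 6. So r5c3=6.
Step 19. [r3c1∈{6}] r3c1 has the single candidate 6 ⇒ r3c1=6.
Step 20. [r4c1∈{4}] r4c1's peers cover all but 4. So r4c1=4.

Answer: 1 5 4 2 6 3 / 2 6 3 1 4 5 / 6 1 2 5 3 4 / 4 3 5 6 2 1 / 5 4 6 3 1 2 / 3 2 1 4 5 6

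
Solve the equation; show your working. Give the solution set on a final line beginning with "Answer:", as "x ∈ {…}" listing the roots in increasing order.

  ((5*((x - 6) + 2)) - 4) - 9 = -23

Step 1. [((5*((x - 6) + 2)) - 4) - 9 = -23] peel the -9: add 9 from each side, so sub: (5*((x - 6) + 2)) - 4 = -14.
Step 2. [(5*((x - 6) + 2)) - 4 = -14] the outer -4 inverts by adding 4. So sub: 5*((x - 6) + 2) = -10.
Step 3. [5*((x - 6) + 2) = -10] 5 out front; divide by 5, so div: (x - 6) + 2 = -2.
Step 4. [(x - 6) + 2 = -2] subtract 2: x sits inside (… + 2), so sub: x - 6 = -4.
Step 5. [x - 6 = -4] add 6: x sits inside (… - 6). So sub: x = 2.

Answer: x ∈ {2}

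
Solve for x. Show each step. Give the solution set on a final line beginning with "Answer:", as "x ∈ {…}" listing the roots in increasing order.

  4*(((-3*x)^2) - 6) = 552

Step 1. [4*(((-3*x)^2) - 6) = 552] divide by the outer 4, so div: ((-3*x)^2) - 6 = 138.
Step 2. [((-3*x)^2) - 6 = 138] the outer -6 inverts by adding 6. So sub: (-3*x)^2 = 144.
Step 3. [(-3*x)^2 = 144] 144 ≥ 0, LHS is (·)² — take ±√. So sqrt: -3*x = 12 or -12.
Step 4. [-3*x = 12 or -12] -3 out front; divide by -3. So div: x = -4 or 4.

Answer: x ∈ {-4, 4}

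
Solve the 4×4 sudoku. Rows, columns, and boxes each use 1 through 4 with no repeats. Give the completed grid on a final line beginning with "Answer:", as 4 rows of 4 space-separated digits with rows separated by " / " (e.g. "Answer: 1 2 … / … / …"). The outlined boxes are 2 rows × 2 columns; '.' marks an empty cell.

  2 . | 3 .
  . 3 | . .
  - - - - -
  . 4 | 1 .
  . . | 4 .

Step 1. [r1c2∈{1}] r1c2's peers cover all but 1, so r1c2=1.
Step 2. [r3c4∈{2,3}] 2 has one home in row 3: r3c4 ⇒ r3c4=2.
Step 3. [r2c1∈{4}] r2c1 has the single candidate 4 ⇒ r2c1=4.
Step 4. [r4c1∈{1,3}] row 4 places 1 nowhere but r4c1. So r4c1=1.
Step 5. [r1c4∈{4}] only 4 remains possible at r1c4 ⇒ r1c4=4.
Step 6. [r3c1∈{3}] r3c1's peers cover all but 3. So r3c1=3.
Step 7. [r4c2∈{2}] only 2 remains possible at r4c2 ⇒ r4c2=2.
Step 8. [r2c3∈{2}] nothing but 2 survives at r2c3 ⇒ r2c3=2.
Step 9. [r4c4∈{3}] r4c4's peers cover all but 3. So r4c4=3.
Step 10. [r2c4∈{1}] r2c4 is down to just 1. So r2c4=1.

Answer: 2 1 3 4 / 4 3 2 1 / 3 4 1 2 / 1 2 4 3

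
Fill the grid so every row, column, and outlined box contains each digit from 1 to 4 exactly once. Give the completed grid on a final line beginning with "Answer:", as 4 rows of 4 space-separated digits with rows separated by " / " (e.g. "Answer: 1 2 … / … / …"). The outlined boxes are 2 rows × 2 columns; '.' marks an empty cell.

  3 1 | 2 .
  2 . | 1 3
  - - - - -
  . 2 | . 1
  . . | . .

Step 1. [r3c1∈{4}] r3c1 has the single candidate 4 ⇒ r3c1=4.
Step 2. [r4c3∈{3,4}] r4c3 is the only open cell in col 3 admitting 4, so r4c3=4.
Step 3. [r4c1∈{1}] nothing but 1 survives at r4c1. So r4c1=1.
Step 4. [r1c4∈{4}] r1c4 has the single candidate 4. So r1c4=4.
Step 5. [r4c2∈{3}] only 3 remains possible at r4c2, so r4c2=3.
Step 6. [r2c2∈{4}] r2c2's peers cover all but 4 ⇒ r2c2=4.
Step 7. [r3c3∈{3}] only 3 remains possible at r3c3, so r3c3=3.
Step 8. [r4c4∈{2}] r4c4 has the single candidate 2, so r4c4=2.

Answer: 3 1 2 4 / 2 4 1 3 / 4 2 3 1 / 1 3 4 2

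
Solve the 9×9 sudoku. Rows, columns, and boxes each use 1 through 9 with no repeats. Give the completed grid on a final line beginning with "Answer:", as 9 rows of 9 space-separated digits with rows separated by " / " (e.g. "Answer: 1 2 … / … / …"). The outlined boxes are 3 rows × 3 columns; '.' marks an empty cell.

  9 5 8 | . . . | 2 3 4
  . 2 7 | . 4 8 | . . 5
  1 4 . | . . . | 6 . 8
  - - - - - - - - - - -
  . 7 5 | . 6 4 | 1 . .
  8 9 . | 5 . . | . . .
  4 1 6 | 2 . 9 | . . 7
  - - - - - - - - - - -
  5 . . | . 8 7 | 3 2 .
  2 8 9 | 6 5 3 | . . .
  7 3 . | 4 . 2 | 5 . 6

Step 1. [r2c8∈{1,9}] 1 has one home in box 3: r2c8, so r2c8=1.
Step 2. [r3c8∈{7,9}] 7 has one home in box 3: r3c8. So r3c8=7.
Step 3. [r4c1∈{3}] only 3 remains possible at r4c1, so r4c1=3.
Step 4. [r9c8∈{8,9}] 8 has one home in row 9: r9c8 ⇒ r9c8=8.
Step 5. [r2c4∈{3,9}] r2c4 is the only open cell in row 2 admitting 3. So r2c4=3.
Step 6. [r9c5∈{1,9}] r9c5 is the only open cell in row 9 admitting 9 ⇒ r9c5=9.
Step 7. [r7c4∈{1}] r7c4's peers cover all but 1, so r7c4=1.
Step 8. [r5c5∈{1,3,7}] 7 has one home in row 5: r5c5 ⇒ r5c5=7.
Step 9. [r5c7∈{4}] r5c7 is down to just 4 ⇒ r5c7=4.
Step 10. [r4c9∈{2,9}] across row 4, 2 lands solely at r4c9 ⇒ r4c9=2.
Step 11. [r5c6∈{1}] r5c6 has the single candidate 1, so r5c6=1.
Step 12. [r1c6∈{6}] r1c6's peers cover all but 6, so r1c6=6.
Step 13. [r6c7∈{8}] r6c7 is down to just 8, so r6c7=8.
Step 14. [r3c6∈{5}] r3c6 has the single candidate 5, so r3c6=5.
Step 15. [r7c9∈{9}] r7c9's peers cover all but 9, so r7c9=9.
Step 16. [r9c3∈{1}] r9c3 has the single candidate 1, so r9c3=1.
Step 17. [r3c3∈{3}] only 3 remains possible at r3c3 ⇒ r3c3=3.
Step 18. [r2c1∈{6}] nothing but 6 survives at r2c1, so r2c1=6.
Step 19. [r2c7∈{9}] r2c7's peers cover all but 9, so r2c7=9.
Step 20. [r3c4∈{9}] r3c4's peers cover all but 9 ⇒ r3c4=9.
Step 21. [r8c8∈{4}] r8c8 has the single candidate 4, so r8c8=4.
Step 22. [r5c9∈{3}] only 3 remains possible at r5c9. So r5c9=3.
Step 23. [r5c3∈{2}] r5c3 has the single candidate 2 ⇒ r5c3=2.
Step 24. [r1c5∈{1}] r1c5 has the single candidate 1, so r1c5=1.
Step 25. [r6c5∈{3}] nothing but 3 survives at r6c5, so r6c5=3.
Step 26. [r1c4∈{7}] r1c4's peers cover all but 7, so r1c4=7.
Step 27. [r4c8∈{9}] r4c8's peers cover all but 9. So r4c8=9.
Step 28. [r6c8∈{5}] nothing but 5 survives at r6c8 ⇒ r6c8=5.
Step 29. [r7c2∈{6}] r7c2's peers cover all but 6 ⇒ r7c2=6.
Step 30. [r5c8∈{6}] r5c8 has the single candidate 6 ⇒ r5c8=6.
Step 31. [r4c4∈{8}] only 8 remains possible at r4c4, so r4c4=8.
Step 32. [r7c3∈{4}] nothing but 4 survives at r7c3, so r7c3=4.
Step 33. [r8c9∈{1}] r8c9 is down to just 1 ⇒ r8c9=1.
Step 34. [r8c7∈{7}] r8c7 has the single candidate 7. So r8c7=7.
Step 35. [r3c5∈{2}] r3c5's peers cover all but 2. So r3c5=2.

Answer: 9 5 8 7 1 6 2 3 4 / 6 2 7 3 4 8 9 1 5 / 1 4 3 9 2 5 6 7 8 / 3 7 5 8 6 4 1 9 2 / 8 9 2 5 7 1 4 6 3 / 4 1 6 2 3 9 8 5 7 / 5 6 4 1 8 7 3 2 9 / 2 8 9 6 5 3 7 4 1 / 7 3 1 4 9 2 5 8 6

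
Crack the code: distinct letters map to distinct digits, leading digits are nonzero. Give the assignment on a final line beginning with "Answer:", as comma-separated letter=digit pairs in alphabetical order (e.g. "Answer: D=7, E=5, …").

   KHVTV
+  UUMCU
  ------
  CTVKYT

Step 1. [col 1: V + U ≡ T (mod 10)] column 1 (V + U ≡ T (mod 10), carry-in 0) doesn't pin T yet; pick T=0 and continue ⇒ T=0.
Step 2. [col 1: V + U ≡ T (mod 10)] no forcing yet in column 1 (carry-in 0); U=6 is free and consistent — try it, so U=6.
Step 3. [C] adding two 5-digit numbers gives at most 5+1 digits, and here it does — C is that final carry and must be 1, so C=1.
Step 4. [col 1: V + U ≡ T (mod 10)] column 1: given U=6, T=0, carry-in 0, and digits 0,1,6 already taken and all letters distinct, V+U≡T (mod 10) forces V=4. So V=4.
Step 5. [col 2: T + C ≡ Y (mod 10)] from column 2 (T=0, C=1, carry-in 1, digits 0,1,4,6 already taken and all letters distinct): Y must equal 2. So Y=2.
Step 6. [col 3: V + M ≡ K (mod 10)] several values work for K in column 3 (V + M ≡ K (mod 10), carry-in 0); try K=3 ⇒ K=3.
Step 7. [col 3: V + M ≡ K (mod 10)] from column 3 (V=4, K=3, carry-in 0, digits 0,1,2,3,4,6 already taken and all letters distinct): M must equal 9 ⇒ M=9.
Step 8. [col 4: H + U ≡ V (mod 10)] column 4: given U=6, V=4, carry-in 1, and digits 0,1,2,3,4,6,9 already taken and all letters distinct, H+U≡V (mod 10) forces H=7. So H=7.

Answer: C=1, H=7, K=3, M=9, T=0, U=6, V=4, Y=2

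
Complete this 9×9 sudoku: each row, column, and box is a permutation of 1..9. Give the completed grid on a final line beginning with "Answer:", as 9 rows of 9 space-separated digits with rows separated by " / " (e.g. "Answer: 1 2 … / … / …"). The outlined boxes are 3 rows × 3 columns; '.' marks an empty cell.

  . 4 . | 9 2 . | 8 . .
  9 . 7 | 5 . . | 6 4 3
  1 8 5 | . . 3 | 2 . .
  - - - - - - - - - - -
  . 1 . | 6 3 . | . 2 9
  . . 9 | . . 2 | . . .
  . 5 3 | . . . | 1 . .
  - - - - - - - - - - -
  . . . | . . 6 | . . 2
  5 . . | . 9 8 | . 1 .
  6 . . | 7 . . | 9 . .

Step 1. [r3c9∈{7}] nothing but 7 survives at r3c9. So r3c9=7.
Step 2. [r3c4∈{4}] r3c4's peers cover all but 4 ⇒ r3c4=4.
Step 3. [r6c4∈{8}] r6c4's peers cover all but 8. So r6c4=8.
Step 4. [r1c8∈{5}] nothing but 5 survives at r1c8 ⇒ r1c8=5.
Step 5. [r5c2∈{6,7}] in col 2, 6 fits only at r5c2. So r5c2=6.
Step 6. [r2c6∈{1}] r2c6 has the single candidate 1. So r2c6=1.
Step 7. [r8c4∈{2,3}] col 4 places 2 nowhere but r8c4 ⇒ r8c4=2.
Step 8. [r8c3∈{4}] r8c3 has the single candidate 4 ⇒ r8c3=4.
Step 9. [r7c4∈{1,3}] in col 4, 3 fits only at r7c4, so r7c4=3.
Step 10. [r4c3∈{8}] r4c3 has the single candidate 8, so r4c3=8.
Step 11. [r7c1∈{7,8}] col 1 places 8 nowhere but r7c1. So r7c1=8.
Step 12. [r7c8∈{7}] r7c8 has the single candidate 7 ⇒ r7c8=7.
Step 13. [r8c7∈{3}] nothing but 3 survives at r8c7. So r8c7=3.
Step 14. [r9c3∈{1,2}] 2 has one home in col 3: r9c3, so r9c3=2.
Step 15. [r9c5∈{1,4,5}] in row 9, 1 fits only at r9c5, so r9c5=1.
Step 16. [r1c6∈{7}] r1c6's peers cover all but 7 ⇒ r1c6=7.
Step 17. [r9c8∈{8}] r9c8's peers cover all but 8, so r9c8=8.
Step 18. [r5c9∈{4,5,8}] row 5 places 8 nowhere but r5c9. So r5c9=8.
Step 19. [r9c9∈{4,5}] in col 9, 5 fits only at r9c9 ⇒ r9c9=5.
Step 20. [r6c9∈{4,6}] in col 9, 4 fits only at r6c9, so r6c9=4.
Step 21. [r4c6∈{4,5}] r4c6 is the only open cell in col 6 admitting 5. So r4c6=5.
Step 22. [r5c5∈{4,7}] across box 5, 4 lands solely at r5c5, so r5c5=4.
Step 23. [r5c1∈{7}] r5c1 has the single candidate 7 ⇒ r5c1=7.
Step 24. [r8c9∈{6}] r8c9's peers cover all but 6. So r8c9=6.
Step 25. [r7c7∈{4}] nothing but 4 survives at r7c7 ⇒ r7c7=4.
Step 26. [r2c5∈{8}] nothing but 8 survives at r2c5. So r2c5=8.
Step 27. [r7c3∈{1}] r7c3 is down to just 1. So r7c3=1.
Step 28. [r9c2∈{3}] only 3 remains possible at r9c2, so r9c2=3.
Step 29. [r8c2∈{7}] nothing but 7 survives at r8c2. So r8c2=7.
Step 30. [r2c2∈{2}] only 2 remains possible at r2c2 ⇒ r2c2=2.
Step 31. [r4c1∈{4}] nothing but 4 survives at r4c1. So r4c1=4.
Step 32. [r9c6∈{4}] r9c6 is down to just 4, so r9c6=4.
Step 33. [r1c9∈{1}] nothing but 1 survives at r1c9. So r1c9=1.
Step 34. [r5c7∈{5}] r5c7 is down to just 5 ⇒ r5c7=5.
Step 35. [r1c3∈{6}] r1c3 has the single candidate 6, so r1c3=6.
Step 36. [r3c5∈{6}] r3c5 has the single candidate 6, so r3c5=6.
Step 37. [r3c8∈{9}] r3c8's peers cover all but 9, so r3c8=9.
Step 38. [r7c5∈{5}] r7c5's peers cover all but 5 ⇒ r7c5=5.
Step 39. [r6c6∈{9}] r6c6's peers cover all but 9 ⇒ r6c6=9.
Step 40. [r6c5∈{7}] nothing but 7 survives at r6c5 ⇒ r6c5=7.
Step 41. [r5c4∈{1}] r5c4 is down to just 1, so r5c4=1.
Step 42. [r6c8∈{6}] r6c8's peers cover all but 6 ⇒ r6c8=6.
Step 43. [r5c8∈{3}] r5c8 has the single candidate 3. So r5c8=3.
Step 44. [r4c7∈{7}] nothing but 7 survives at r4c7, so r4c7=7.
Step 45. [r6c1∈{2}] only 2 remains possible at r6c1, so r6c1=2.
Step 46. [r7c2∈{9}] r7c2 has the single candidate 9 ⇒ r7c2=9.
Step 47. [r1c1∈{3}] nothing but 3 survives at r1c1 ⇒ r1c1=3.

Answer: 3 4 6 9 2 7 8 5 1 / 9 2 7 5 8 1 6 4 3 / 1 8 5 4 6 3 2 9 7 / 4 1 8 6 3 5 7 2 9 / 7 6 9 1 4 2 5 3 8 / 2 5 3 8 7 9 1 6 4 / 8 9 1 3 5 6 4 7 2 / 5 7 4 2 9 8 3 1 6 / 6 3 2 7 1 4 9 8 5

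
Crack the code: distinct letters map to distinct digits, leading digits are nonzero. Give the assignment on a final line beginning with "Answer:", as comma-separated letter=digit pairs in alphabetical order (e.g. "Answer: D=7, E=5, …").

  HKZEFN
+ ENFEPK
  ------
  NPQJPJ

Step 1. [col 1: N + K ≡ J (mod 10)] no forcing yet in column 1 (carry-in 0); N=7 is free and consistent — try it ⇒ N=7.
Step 2. [col 1: N + K ≡ J (mod 10)] J=5 is one option consistent with column 1 (N + K ≡ J (mod 10), carry-in 0) — take it, so J=5.
Step 3. [col 1: N + K ≡ J (mod 10)] column 1: given N=7, J=5, carry-in 0, and digits 5,7 already taken and all letters distinct, N+K≡J (mod 10) forces K=8 ⇒ K=8.
Step 4. [col 2: F + P ≡ P (mod 10)] column 2: given nothing yet, carry-in 1, and digits 5,7,8 already taken and all letters distinct, F+P≡P (mod 10) forces F=9, so F=9.
Step 5. [col 2: F + P ≡ P (mod 10)] P=6 is one option consistent with column 2 (F + P ≡ P (mod 10), carry-in 1) — take it. So P=6.
Step 6. [col 3: E + E ≡ J (mod 10)] from column 3 (J=5, carry-in 1, digits 5,6,7,8,9 already taken and all letters distinct): E must equal 2, so E=2.
Step 7. [col 4: Z + F ≡ Q (mod 10)] no forcing yet in column 4 (carry-in 0); Q=0 is free and consistent — try it ⇒ Q=0.
Step 8. [col 4: Z + F ≡ Q (mod 10)] column 4: given F=9, Q=0, carry-in 0, and digits 0,2,5,6,7,8,9 already taken and all letters distinct, Z+F≡Q (mod 10) forces Z=1 ⇒ Z=1.
Step 9. [col 6: H + E ≡ N (mod 10)] in column 6 we have H+E≡N with carry-in 1; given E=2, N=7 and digits 0,1,2,5,6,7,8,9 already taken and all letters distinct, that pins H to 4 ⇒ H=4.

Answer: E=2, F=9, H=4, J=5, K=8, N=7, P=6, Q=0, Z=1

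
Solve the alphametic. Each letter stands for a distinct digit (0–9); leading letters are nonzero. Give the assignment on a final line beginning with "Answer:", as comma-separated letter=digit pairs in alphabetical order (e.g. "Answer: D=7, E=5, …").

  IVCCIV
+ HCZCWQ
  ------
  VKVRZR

Step 1. [col 1: V + Q ≡ R (mod 10)] column 1 (V + Q ≡ R (mod 10), carry-in 0) doesn't pin R yet; pick R=6 and continue. So R=6.
Step 2. [col 1: V + Q ≡ R (mod 10)] several values work for Q in column 1 (V + Q ≡ R (mod 10), carry-in 0); try Q=9. So Q=9.
Step 3. [col 1: V + Q ≡ R (mod 10)] from column 1 (Q=9, R=6, carry-in 0, digits 6,9 already taken and all letters distinct): V must equal 7, so V=7.
Step 4. [col 2: I + W ≡ Z (mod 10)] Z=4 is one option consistent with column 2 (I + W ≡ Z (mod 10), carry-in 1) — take it ⇒ Z=4.
Step 5. [col 2: I + W ≡ Z (mod 10)] no forcing yet in column 2 (carry-in 1); I=1 is free and consistent — try it, so I=1.
Step 6. [col 2: I + W ≡ Z (mod 10)] from column 2 (I=1, Z=4, carry-in 1, digits 1,4,6,7,9 already taken and all letters distinct): W must equal 2. So W=2.
Step 7. [col 3: C + C ≡ R (mod 10)] C=3 is one option consistent with column 3 (C + C ≡ R (mod 10), carry-in 0) — take it ⇒ C=3.
Step 8. [col 5: V + C ≡ K (mod 10)] column 5: given V=7, C=3, carry-in 0, and digits 1,2,3,4,6,7,9 already taken and all letters distinct, V+C≡K (mod 10) forces K=0 ⇒ K=0.
Step 9. [col 6: I + H ≡ V (mod 10)] column 6: given I=1, V=7, carry-in 1, and digits 0,1,2,3,4,6,7,9 already taken and all letters distinct, I+H≡V (mod 10) forces H=5 ⇒ H=5.

Answer: C=3, H=5, I=1, K=0, Q=9, R=6, V=7, W=2, Z=4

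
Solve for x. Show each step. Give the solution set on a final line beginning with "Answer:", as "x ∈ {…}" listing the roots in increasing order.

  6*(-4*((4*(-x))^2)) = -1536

Step 1. [6*(-4*((4*(-x))^2)) = -1536] 6 out front; divide by 6, so div: -4*((4*(-x))^2) = -256.
Step 2. [-4*((4*(-x))^2) = -256] divide by the outer -4, so div: (4*(-x))^2 = 64.
Step 3. [(4*(-x))^2 = 64] 64 ≥ 0, LHS is (·)² — take ±√, so sqrt: 4*(-x) = 8 or -8.
Step 4. [4*(-x) = 8 or -8] 4 out front; divide by 4, so div: -x = 2 or -2.
Step 5. [-x = 2 or -2] LHS negated; negate both sides, so neg: x = -2 or 2.

Answer: x ∈ {-2, 2}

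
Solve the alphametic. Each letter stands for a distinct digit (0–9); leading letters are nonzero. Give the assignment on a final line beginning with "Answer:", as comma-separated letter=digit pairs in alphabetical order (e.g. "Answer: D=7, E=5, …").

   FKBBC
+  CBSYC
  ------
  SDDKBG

Step 1. [S] S is the leading digit of a 6-digit sum of two 5-digit numbers; the final carry is exactly 1 ⇒ S=1.
Step 2. [col 1: C + C ≡ G (mod 10)] no forcing yet in column 1 (carry-in 0); G=6 is free and consistent — try it ⇒ G=6.
Step 3. [col 1: C + C ≡ G (mod 10)] C=8 is one option consistent with column 1 (C + C ≡ G (mod 10), carry-in 0) — take it. So C=8.
Step 4. [col 2: B + Y ≡ B (mod 10)] in column 2 we have B+Y≡B with carry-in 1; given nothing yet and digits 1,6,8 already taken and all letters distinct, that pins Y to 9. So Y=9.
Step 5. [col 2: B + Y ≡ B (mod 10)] B=5 is one option consistent with column 2 (B + Y ≡ B (mod 10), carry-in 1) — take it. So B=5.
Step 6. [col 3: B + S ≡ K (mod 10)] column 3 reads B+S+carry(1)=K with B=5, S=1; with digits 1,5,6,8,9 already taken and all letters distinct, the only value for K is 7 ⇒ K=7.
Step 7. [col 4: K + B ≡ D (mod 10)] column 4 reads K+B+carry(0)=D with K=7, B=5; with digits 1,5,6,7,8,9 already taken and all letters distinct, the only value for D is 2, so D=2.
Step 8. [col 5: F + C ≡ D (mod 10)] in column 5 we have F+C≡D with carry-in 1; given C=8, D=2 and digits 1,2,5,6,7,8,9 already taken and all letters distinct, that pins F to 3. So F=3.

Answer: B=5, C=8, D=2, F=3, G=6, K=7, S=1, Y=9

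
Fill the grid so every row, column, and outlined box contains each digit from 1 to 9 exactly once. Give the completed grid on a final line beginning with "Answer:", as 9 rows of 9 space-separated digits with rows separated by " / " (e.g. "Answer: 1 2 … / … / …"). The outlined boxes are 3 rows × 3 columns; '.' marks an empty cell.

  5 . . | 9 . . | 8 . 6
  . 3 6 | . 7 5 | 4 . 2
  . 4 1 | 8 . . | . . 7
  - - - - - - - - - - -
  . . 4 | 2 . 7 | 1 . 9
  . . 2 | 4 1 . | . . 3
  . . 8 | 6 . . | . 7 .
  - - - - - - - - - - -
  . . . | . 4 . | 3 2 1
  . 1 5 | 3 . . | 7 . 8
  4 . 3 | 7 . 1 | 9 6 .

Step 1. [r7c3∈{7,9}] in col 3, 9 fits only at r7c3. So r7c3=9.
Step 2. [r3c7∈{5}] r3c7 has the single candidate 5. So r3c7=5.
Step 3. [r1c6∈{2,3,4}] r1c6 is the only open cell in row 1 admitting 4, so r1c6=4.
Step 4. [r2c1∈{8,9}] row 2 places 8 nowhere but r2c1, so r2c1=8.
Step 5. [r3c1∈{2,9}] box 1 places 9 nowhere but r3c1 ⇒ r3c1=9.
Step 6. [r8c1∈{2,6}] 2 has one home in col 1: r8c1, so r8c1=2.
Step 7. [r9c5∈{2,5,8}] row 9 places 2 nowhere but r9c5, so r9c5=2.
Step 8. [r1c5∈{3}] nothing but 3 survives at r1c5. So r1c5=3.
Step 9. [r4c5∈{5,8}] across col 5, 8 lands solely at r4c5 ⇒ r4c5=8.
Step 10. [r5c6∈{9}] nothing but 9 survives at r5c6, so r5c6=9.
Step 11. [r4c8∈{5}] nothing but 5 survives at r4c8 ⇒ r4c8=5.
Step 12. [r4c2∈{6}] r4c2 has the single candidate 6. So r4c2=6.
Step 13. [r8c6∈{6}] nothing but 6 survives at r8c6, so r8c6=6.
Step 14. [r5c1∈{7}] nothing but 7 survives at r5c1 ⇒ r5c1=7.
Step 15. [r7c2∈{7,8}] across row 7, 7 lands solely at r7c2. So r7c2=7.
Step 16. [r6c1∈{1,3}] 1 has one home in row 6: r6c1, so r6c1=1.
Step 17. [r1c8∈{1}] r1c8's peers cover all but 1. So r1c8=1.
Step 18. [r6c2∈{5,9}] r6c2 is the only open cell in row 6 admitting 9, so r6c2=9.
Step 19. [r7c1∈{6}] r7c1's peers cover all but 6, so r7c1=6.
Step 20. [r5c7∈{6}] r5c7's peers cover all but 6. So r5c7=6.
Step 21. [r8c8∈{4}] only 4 remains possible at r8c8 ⇒ r8c8=4.
Step 22. [r3c6∈{2}] only 2 remains possible at r3c6. So r3c6=2.
Step 23. [r1c3∈{7}] only 7 remains possible at r1c3, so r1c3=7.
Step 24. [r2c8∈{9}] r2c8 is down to just 9. So r2c8=9.
Step 25. [r6c5∈{5}] nothing but 5 survives at r6c5, so r6c5=5.
Step 26. [r7c4∈{5}] r7c4's peers cover all but 5, so r7c4=5.
Step 27. [r9c9∈{5}] nothing but 5 survives at r9c9. So r9c9=5.
Step 28. [r7c6∈{8}] nothing but 8 survives at r7c6 ⇒ r7c6=8.
Step 29. [r8c5∈{9}] nothing but 9 survives at r8c5. So r8c5=9.
Step 30. [r2c4∈{1}] nothing but 1 survives at r2c4. So r2c4=1.
Step 31. [r3c5∈{6}] r3c5 has the single candidate 6. So r3c5=6.
Step 32. [r6c7∈{2}] r6c7's peers cover all but 2. So r6c7=2.
Step 33. [r5c2∈{5}] r5c2 has the single candidate 5. So r5c2=5.
Step 34. [r9c2∈{8}] nothing but 8 survives at r9c2, so r9c2=8.
Step 35. [r5c8∈{8}] only 8 remains possible at r5c8, so r5c8=8.
Step 36. [r6c6∈{3}] nothing but 3 survives at r6c6, so r6c6=3.
Step 37. [r1c2∈{2}] r1c2's peers cover all but 2. So r1c2=2.
Step 38. [r3c8∈{3}] only 3 remains possible at r3c8. So r3c8=3.
Step 39. [r4c1∈{3}] r4c1 has the single candidate 3 ⇒ r4c1=3.
Step 40. [r6c9∈{4}] only 4 remains possible at r6c9, so r6c9=4.

Answer: 5 2 7 9 3 4 8 1 6 / 8 3 6 1 7 5 4 9 2 / 9 4 1 8 6 2 5 3 7 / 3 6 4 2 8 7 1 5 9 / 7 5 2 4 1 9 6 8 3 / 1 9 8 6 5 3 2 7 4 / 6 7 9 5 4 8 3 2 1 / 2 1 5 3 9 6 7 4 8 / 4 8 3 7 2 1 9 6 5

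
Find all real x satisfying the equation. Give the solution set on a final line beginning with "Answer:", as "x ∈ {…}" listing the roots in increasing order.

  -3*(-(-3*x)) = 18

Step 1. [-3*(-(-3*x)) = 18] leading coefficient -3: divide by -3, so div: -(-3*x) = -6.
Step 2. [-(-3*x) = -6] flip signs both sides ⇒ neg: -3*x = 6.
Step 3. [-3*x = 6] divide by the outer -3. So div: x = -2.

Answer: x ∈ {-2}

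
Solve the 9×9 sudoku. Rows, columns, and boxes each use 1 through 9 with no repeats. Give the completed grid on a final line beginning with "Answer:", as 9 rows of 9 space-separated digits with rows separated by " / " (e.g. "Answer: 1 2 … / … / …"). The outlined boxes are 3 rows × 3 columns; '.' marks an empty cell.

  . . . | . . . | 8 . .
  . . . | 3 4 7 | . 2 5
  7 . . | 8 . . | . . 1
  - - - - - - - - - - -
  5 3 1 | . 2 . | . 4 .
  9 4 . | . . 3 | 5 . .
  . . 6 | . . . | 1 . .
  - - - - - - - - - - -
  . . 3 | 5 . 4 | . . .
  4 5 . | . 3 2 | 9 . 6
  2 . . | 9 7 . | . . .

Step 1. [r9c3∈{8}] r9c3 has the single candidate 8. So r9c3=8.
Step 2. [r7c2∈{1,6,7,9}] row 7 places 9 nowhere but r7c2, so r7c2=9.
Step 3. [r6c1∈{8}] nothing but 8 survives at r6c1, so r6c1=8.
Step 4. [r2c7∈{6}] r2c7 is down to just 6 ⇒ r2c7=6.
Step 5. [r4c7∈{7}] only 7 remains possible at r4c7, so r4c7=7.
Step 6. [r8c4∈{1}] only 1 remains possible at r8c4, so r8c4=1.
Step 7. [r1c6∈{1,5,6,9}] 1 has one home in col 6: r1c6 ⇒ r1c6=1.
Step 8. [r4c6∈{6,8,9}] col 6 places 8 nowhere but r4c6, so r4c6=8.
Step 9. [r8c8∈{7,8}] in row 8, 8 fits only at r8c8 ⇒ r8c8=8.
Step 10. [r1c1∈{3,6}] col 1 places 3 nowhere but r1c1, so r1c1=3.
Step 11. [r7c1∈{1,6}] col 1 places 6 nowhere but r7c1 ⇒ r7c1=6.
Step 12. [r4c9∈{9}] r4c9's peers cover all but 9, so r4c9=9.
Step 13. [r6c8∈{3}] r6c8 has the single candidate 3. So r6c8=3.
Step 14. [r3c8∈{9}] r3c8 has the single candidate 9, so r3c8=9.
Step 15. [r1c5∈{5,6,9}] across box 2, 9 lands solely at r1c5. So r1c5=9.
Step 16. [r6c9∈{2}] r6c9's peers cover all but 2. So r6c9=2.
Step 17. [r4c4∈{6}] r4c4's peers cover all but 6, so r4c4=6.
Step 18. [r5c3∈{2,7}] row 5 places 2 nowhere but r5c3. So r5c3=2.
Step 19. [r3c5∈{5,6}] 6 has one home in col 5: r3c5. So r3c5=6.
Step 20. [r1c8∈{7}] nothing but 7 survives at r1c8, so r1c8=7.
Step 21. [r1c9∈{4}] r1c9's peers cover all but 4 ⇒ r1c9=4.
Step 22. [r9c2∈{1}] r9c2 has the single candidate 1. So r9c2=1.
Step 23. [r3c6∈{5}] nothing but 5 survives at r3c6, so r3c6=5.
Step 24. [r5c4∈{7}] r5c4's peers cover all but 7, so r5c4=7.
Step 25. [r3c7∈{3}] nothing but 3 survives at r3c7, so r3c7=3.
Step 26. [r3c2∈{2}] r3c2 is down to just 2 ⇒ r3c2=2.
Step 27. [r3c3∈{4}] nothing but 4 survives at r3c3 ⇒ r3c3=4.
Step 28. [r5c9∈{8}] r5c9 is down to just 8 ⇒ r5c9=8.
Step 29. [r7c9∈{7}] r7c9 is down to just 7. So r7c9=7.
Step 30. [r6c6∈{9}] nothing but 9 survives at r6c6, so r6c6=9.
Step 31. [r9c6∈{6}] r9c6 is down to just 6, so r9c6=6.
Step 32. [r2c2∈{8}] r2c2 has the single candidate 8, so r2c2=8.
Step 33. [r7c8∈{1}] nothing but 1 survives at r7c8, so r7c8=1.
Step 34. [r1c3∈{5}] only 5 remains possible at r1c3, so r1c3=5.
Step 35. [r1c4∈{2}] nothing but 2 survives at r1c4, so r1c4=2.
Step 36. [r8c3∈{7}] only 7 remains possible at r8c3 ⇒ r8c3=7.
Step 37. [r6c4∈{4}] nothing but 4 survives at r6c4. So r6c4=4.
Step 38. [r7c5∈{8}] only 8 remains possible at r7c5 ⇒ r7c5=8.
Step 39. [r5c8∈{6}] r5c8 is down to just 6. So r5c8=6.
Step 40. [r6c5∈{5}] only 5 remains possible at r6c5, so r6c5=5.
Step 41. [r2c3∈{9}] only 9 remains possible at r2c3 ⇒ r2c3=9.
Step 42. [r9c8∈{5}] r9c8 has the single candidate 5 ⇒ r9c8=5.
Step 43. [r1c2∈{6}] only 6 remains possible at r1c2. So r1c2=6.
Step 44. [r5c5∈{1}] r5c5's peers cover all but 1. So r5c5=1.
Step 45. [r9c7∈{4}] r9c7 is down to just 4 ⇒ r9c7=4.
Step 46. [r2c1∈{1}] r2c1's peers cover all but 1 ⇒ r2c1=1.
Step 47. [r9c9∈{3}] r9c9 has the single candidate 3. So r9c9=3.
Step 48. [r6c2∈{7}] only 7 remains possible at r6c2, so r6c2=7.
Step 49. [r7c7∈{2}] r7c7's peers cover all but 2 ⇒ r7c7=2.

Answer: 3 6 5 2 9 1 8 7 4 / 1 8 9 3 4 7 6 2 5 / 7 2 4 8 6 5 3 9 1 / 5 3 1 6 2 8 7 4 9 / 9 4 2 7 1 3 5 6 8 / 8 7 6 4 5 9 1 3 2 / 6 9 3 5 8 4 2 1 7 / 4 5 7 1 3 2 9 8 6 / 2 1 8 9 7 6 4 5 3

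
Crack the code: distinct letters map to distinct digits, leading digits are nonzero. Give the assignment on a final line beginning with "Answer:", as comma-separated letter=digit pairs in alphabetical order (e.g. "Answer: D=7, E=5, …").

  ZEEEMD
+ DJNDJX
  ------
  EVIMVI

Step 1. [col 1: D + X ≡ I (mod 10)] no forcing yet in column 1 (carry-in 0); D=1 is free and consistent — try it. So D=1.
Step 2. [col 1: D + X ≡ I (mod 10)] I=4 is one option consistent with column 1 (D + X ≡ I (mod 10), carry-in 0) — take it. So I=4.
Step 3. [col 1: D + X ≡ I (mod 10)] column 1: given D=1, I=4, carry-in 0, and digits 1,4 already taken and all letters distinct, D+X≡I (mod 10) forces X=3, so X=3.
Step 4. [col 2: M + J ≡ V (mod 10)] no forcing yet in column 2 (carry-in 0); M=7 is free and consistent — try it. So M=7.
Step 5. [col 2: M + J ≡ V (mod 10)] no forcing yet in column 2 (carry-in 0); V=9 is free and consistent — try it, so V=9.
Step 6. [col 2: M + J ≡ V (mod 10)] column 2 reads M+J+carry(0)=V with M=7, V=9; with digits 1,3,4,7,9 already taken and all letters distinct, the only value for J is 2, so J=2.
Step 7. [col 3: E + D ≡ M (mod 10)] in column 3 we have E+D≡M with carry-in 0; given D=1, M=7 and digits 1,2,3,4,7,9 already taken and all letters distinct, that pins E to 6, so E=6.
Step 8. [col 4: E + N ≡ I (mod 10)] column 4 reads E+N+carry(0)=I with E=6, I=4; with digits 1,2,3,4,6,7,9 already taken and all letters distinct, the only value for N is 8 ⇒ N=8.
Step 9. [col 6: Z + D ≡ E (mod 10)] in column 6 we have Z+D≡E with carry-in 0; given D=1, E=6 and digits 1,2,3,4,6,7,8,9 already taken and all letters distinct, that pins Z to 5 ⇒ Z=5.

Answer: D=1, E=6, I=4, J=2, M=7, N=8, V=9, X=3, Z=5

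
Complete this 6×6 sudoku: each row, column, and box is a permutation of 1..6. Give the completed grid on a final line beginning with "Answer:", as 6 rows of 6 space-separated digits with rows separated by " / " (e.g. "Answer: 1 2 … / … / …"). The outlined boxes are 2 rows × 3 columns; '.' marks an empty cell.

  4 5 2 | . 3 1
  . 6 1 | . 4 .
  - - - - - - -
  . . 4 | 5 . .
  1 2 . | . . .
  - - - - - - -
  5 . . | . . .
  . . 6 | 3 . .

Step 1. [r5c4∈{1,2,4,6}] in col 4, 1 fits only at r5c4, so r5c4=1.
Step 2. [r4c5∈{6}] nothing but 6 survives at r4c5 ⇒ r4c5=6.
Step 3. [r3c2∈{3}] r3c2 has the single candidate 3 ⇒ r3c2=3.
Step 4. [r3c6∈{2}] only 2 remains possible at r3c6. So r3c6=2.
Step 5. [r6c5∈{2,5}] col 5 places 5 nowhere but r6c5 ⇒ r6c5=5.
Step 6. [r6c6∈{4}] r6c6 is down to just 4, so r6c6=4.
Step 7. [r5c5∈{2}] r5c5's peers cover all but 2. So r5c5=2.
Step 8. [r3c1∈{6}] r3c1's peers cover all but 6 ⇒ r3c1=6.
Step 9. [r2c4∈{2}] r2c4 is down to just 2. So r2c4=2.
Step 10. [r6c1∈{2}] only 2 remains possible at r6c1. So r6c1=2.
Step 11. [r1c4∈{6}] only 6 remains possible at r1c4. So r1c4=6.
Step 12. [r4c6∈{3}] r4c6 is down to just 3, so r4c6=3.
Step 13. [r4c4∈{4}] r4c4 is down to just 4, so r4c4=4.
Step 14. [r5c3∈{3}] r5c3 is down to just 3 ⇒ r5c3=3.
Step 15. [r5c2∈{4}] only 4 remains possible at r5c2. So r5c2=4.
Step 16. [r5c6∈{6}] nothing but 6 survives at r5c6, so r5c6=6.
Step 17. [r2c6∈{5}] nothing but 5 survives at r2c6 ⇒ r2c6=5.
Step 18. [r3c5∈{1}] nothing but 1 survives at r3c5, so r3c5=1.
Step 19. [r4c3∈{5}] only 5 remains possible at r4c3 ⇒ r4c3=5.
Step 20. [r2c1∈{3}] r2c1 is down to just 3 ⇒ r2c1=3.
Step 21. [r6c2∈{1}] r6c2's peers cover all but 1, so r6c2=1.

Answer: 4 5 2 6 3 1 / 3 6 1 2 4 5 / 6 3 4 5 1 2 / 1 2 5 4 6 3 / 5 4 3 1 2 6 / 2 1 6 3 5 4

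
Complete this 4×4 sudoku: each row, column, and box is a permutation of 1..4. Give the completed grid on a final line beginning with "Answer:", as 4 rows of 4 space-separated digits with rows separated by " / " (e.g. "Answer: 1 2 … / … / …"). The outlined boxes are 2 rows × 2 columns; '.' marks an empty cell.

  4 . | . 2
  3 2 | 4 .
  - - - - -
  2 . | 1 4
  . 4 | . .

Step 1. [r4c3∈{2,3}] row 4 places 2 nowhere but r4c3 ⇒ r4c3=2.
Step 2. [r1c2∈{1}] nothing but 1 survives at r1c2. So r1c2=1.
Step 3. [r4c4∈{3}] nothing but 3 survives at r4c4, so r4c4=3.
Step 4. [r1c3∈{3}] only 3 remains possible at r1c3. So r1c3=3.
Step 5. [r2c4∈{1}] only 1 remains possible at r2c4. So r2c4=1.
Step 6. [r4c1∈{1}] only 1 remains possible at r4c1. So r4c1=1.
Step 7. [r3c2∈{3}] nothing but 3 survives at r3c2. So r3c2=3.

Answer: 4 1 3 2 / 3 2 4 1 / 2 3 1 4 / 1 4 2 3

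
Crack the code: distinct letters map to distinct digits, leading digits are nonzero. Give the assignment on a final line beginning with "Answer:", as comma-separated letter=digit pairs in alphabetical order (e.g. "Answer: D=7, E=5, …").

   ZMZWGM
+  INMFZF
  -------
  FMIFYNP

Step 1. [col 1: M + F ≡ P (mod 10)] column 1 (M + F ≡ P (mod 10), carry-in 0) doesn't pin M yet; pick M=3 and continue. So M=3.
Step 2. [col 1: M + F ≡ P (mod 10)] no forcing yet in column 1 (carry-in 0); F=1 is free and consistent — try it. So F=1.
Step 3. [col 1: M + F ≡ P (mod 10)] column 1 reads M+F+carry(0)=P with M=3, F=1; with digits 1,3 already taken and all letters distinct, the only value for P is 4, so P=4.
Step 4. [col 2: G + Z ≡ N (mod 10)] no forcing yet in column 2 (carry-in 0); N=2 is free and consistent — try it ⇒ N=2.
Step 5. [col 2: G + Z ≡ N (mod 10)] no forcing yet in column 2 (carry-in 0); Z=7 is free and consistent — try it ⇒ Z=7.
Step 6. [col 2: G + Z ≡ N (mod 10)] column 2 reads G+Z+carry(0)=N with Z=7, N=2; with digits 1,2,3,4,7 already taken and all letters distinct, the only value for G is 5 ⇒ G=5.
Step 7. [col 3: W + F ≡ Y (mod 10)] several values work for Y in column 3 (W + F ≡ Y (mod 10), carry-in 1); try Y=0. So Y=0.
Step 8. [col 3: W + F ≡ Y (mod 10)] in column 3 we have W+F≡Y with carry-in 1; given F=1, Y=0 and digits 0,1,2,3,4,5,7 already taken and all letters distinct, that pins W to 8. So W=8.
Step 9. [col 5: M + N ≡ I (mod 10)] in column 5 we have M+N≡I with carry-in 1; given M=3, N=2 and digits 0,1,2,3,4,5,7,8 already taken and all letters distinct, that pins I to 6, so I=6.

Answer: F=1, G=5, I=6, M=3, N=2, P=4, W=8, Y=0, Z=7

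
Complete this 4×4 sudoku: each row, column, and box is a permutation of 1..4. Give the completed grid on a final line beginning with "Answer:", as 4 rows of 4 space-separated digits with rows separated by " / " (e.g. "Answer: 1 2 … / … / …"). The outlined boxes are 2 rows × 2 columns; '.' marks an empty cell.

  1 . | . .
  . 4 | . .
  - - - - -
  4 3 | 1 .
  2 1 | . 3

Step 1. [r1c3∈{2,3,4}] r1c3 is the only open cell in row 1 admitting 3, so r1c3=3.
Step 2. [r2c3∈{2}] r2c3 has the single candidate 2. So r2c3=2.
Step 3. [r4c3∈{4}] r4c3's peers cover all but 4, so r4c3=4.
Step 4. [r2c1∈{3}] only 3 remains possible at r2c1. So r2c1=3.
Step 5. [r1c4∈{4}] r1c4 is down to just 4. So r1c4=4.
Step 6. [r2c4∈{1}] r2c4 has the single candidate 1. So r2c4=1.
Step 7. [r1c2∈{2}] nothing but 2 survives at r1c2, so r1c2=2.
Step 8. [r3c4∈{2}] r3c4's peers cover all but 2, so r3c4=2.

Answer: 1 2 3 4 / 3 4 2 1 / 4 3 1 2 / 2 1 4 3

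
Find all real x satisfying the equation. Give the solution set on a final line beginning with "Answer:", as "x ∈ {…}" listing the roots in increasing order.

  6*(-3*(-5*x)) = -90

Step 1. [6*(-3*(-5*x)) = -90] 6 out front; divide by 6. So div: -3*(-5*x) = -15.
Step 2. [-3*(-5*x) = -15] -3 out front; divide by -3, so div: -5*x = 5.
Step 3. [-5*x = 5] -5·(inner) — divide through by -5. So div: x = -1.

Answer: x ∈ {-1}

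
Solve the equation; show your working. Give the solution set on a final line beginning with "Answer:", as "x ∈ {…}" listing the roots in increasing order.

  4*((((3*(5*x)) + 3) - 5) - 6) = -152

Step 1. [4*((((3*(5*x)) + 3) - 5) - 6) = -152] LHS = 4·(…); ÷4 both sides ⇒ div: (((3*(5*x)) + 3) - 5) - 6 = -38.
Step 2. [(((3*(5*x)) + 3) - 5) - 6 = -38] the outer -6 inverts by adding 6 ⇒ sub: ((3*(5*x)) + 3) - 5 = -32.
Step 3. [((3*(5*x)) + 3) - 5 = -32] the outer -5 inverts by adding 5. So sub: (3*(5*x)) + 3 = -27.
Step 4. [(3*(5*x)) + 3 = -27] 3 | LHS and 3 | -27: pull 3 out. So factor: (5*x) + 1 = -9.
Step 5. [(5*x) + 1 = -9] +1 is outermost — subtract 1 both sides. So sub: 5*x = -10.
Step 6. [5*x = -10] 5·(inner) — divide through by 5. So div: x = -2.

Answer: x ∈ {-2}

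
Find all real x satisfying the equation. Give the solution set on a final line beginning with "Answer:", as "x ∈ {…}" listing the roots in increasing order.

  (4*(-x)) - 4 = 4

Step 1. [(4*(-x)) - 4 = 4] common factor 4 (LHS and 4) — divide through ⇒ factor: (-x) - 1 = 1.
Step 2. [(-x) - 1 = 1] add 1: x sits inside (… - 1). So sub: -x = 2.
Step 3. [-x = 2] LHS negated; negate both sides, so neg: x = -2.

Answer: x ∈ {-2}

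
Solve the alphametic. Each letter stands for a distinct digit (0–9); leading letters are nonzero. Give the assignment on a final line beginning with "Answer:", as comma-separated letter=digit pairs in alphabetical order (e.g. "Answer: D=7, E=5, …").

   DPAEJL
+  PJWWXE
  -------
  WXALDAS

Step 1. [col 1: L + E ≡ S (mod 10)] several values work for E in column 1 (L + E ≡ S (mod 10), carry-in 0); try E=8 ⇒ E=8.
Step 2. [W] W is the leading digit of a 7-digit sum of two 6-digit numbers; the final carry is exactly 1 ⇒ W=1.
Step 3. [col 1: L + E ≡ S (mod 10)] no forcing yet in column 1 (carry-in 0); L=7 is free and consistent — try it. So L=7.
Step 4. [col 1: L + E ≡ S (mod 10)] from column 1 (L=7, E=8, carry-in 0, digits 1,7,8 already taken and all letters distinct): S must equal 5. So S=5.
Step 5. [col 2: J + X ≡ A (mod 10)] several values work for X in column 2 (J + X ≡ A (mod 10), carry-in 1); try X=3. So X=3.
Step 6. [col 2: J + X ≡ A (mod 10)] no forcing yet in column 2 (carry-in 1); A=6 is free and consistent — try it, so A=6.
Step 7. [col 2: J + X ≡ A (mod 10)] column 2 reads J+X+carry(1)=A with X=3, A=6; with digits 1,3,5,6,7,8 already taken and all letters distinct, the only value for J is 2. So J=2.
Step 8. [col 3: E + W ≡ D (mod 10)] from column 3 (E=8, W=1, carry-in 0, digits 1,2,3,5,6,7,8 already taken and all letters distinct): D must equal 9 ⇒ D=9.
Step 9. [col 5: P + J ≡ A (mod 10)] from column 5 (J=2, A=6, carry-in 0, digits 1,2,3,5,6,7,8,9 already taken and all letters distinct): P must equal 4 ⇒ P=4.

Answer: A=6, D=9, E=8, J=2, L=7, P=4, S=5, W=1, X=3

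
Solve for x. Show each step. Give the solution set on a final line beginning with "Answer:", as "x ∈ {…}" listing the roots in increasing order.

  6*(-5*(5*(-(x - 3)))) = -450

Step 1. [6*(-5*(5*(-(x - 3)))) = -450] leading coefficient 6: divide by 6 ⇒ div: -5*(5*(-(x - 3))) = -75.
Step 2. [-5*(5*(-(x - 3))) = -75] -5·(inner) — divide through by -5, so div: 5*(-(x - 3)) = 15.
Step 3. [5*(-(x - 3)) = 15] LHS = 5·(…); ÷5 both sides ⇒ div: -(x - 3) = 3.
Step 4. [-(x - 3) = 3] leading − — multiply by −1. So neg: x - 3 = -3.
Step 5. [x - 3 = -3] peel the -3: add 3 from each side ⇒ sub: x = 0.

Answer: x ∈ {0}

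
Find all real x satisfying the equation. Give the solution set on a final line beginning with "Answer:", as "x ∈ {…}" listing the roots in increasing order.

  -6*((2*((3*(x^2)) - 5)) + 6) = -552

Step 1. [-6*((2*((3*(x^2)) - 5)) + 6) = -552] LHS = -6·(…); ÷-6 both sides, so div: (2*((3*(x^2)) - 5)) + 6 = 92.
Step 2. [(2*((3*(x^2)) - 5)) + 6 = 92] the outer +6 inverts by subtracting 6 ⇒ sub: 2*((3*(x^2)) - 5) = 86.
Step 3. [2*((3*(x^2)) - 5) = 86] divide by the outer 2, so div: (3*(x^2)) - 5 = 43.
Step 4. [(3*(x^2)) - 5 = 43] 5 comes off first (add 5), so sub: 3*(x^2) = 48.
Step 5. [3*(x^2) = 48] divide by the outer 3, so div: x^2 = 16.
Step 6. [x^2 = 16] √ both sides: 16 ≥ 0 gives two branches, so sqrt: x = 4 or -4.

Answer: x ∈ {-4, 4}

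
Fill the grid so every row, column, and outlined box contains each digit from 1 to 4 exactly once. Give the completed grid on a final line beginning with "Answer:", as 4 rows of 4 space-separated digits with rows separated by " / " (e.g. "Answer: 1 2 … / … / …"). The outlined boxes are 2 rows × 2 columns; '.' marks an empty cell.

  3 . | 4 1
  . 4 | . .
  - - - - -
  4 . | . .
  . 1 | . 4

Step 1. [r4c3∈{2,3}] across row 4, 3 lands solely at r4c3 ⇒ r4c3=3.
Step 2. [r2c3∈{2}] r2c3's peers cover all but 2 ⇒ r2c3=2.
Step 3. [r3c2∈{2,3}] r3c2 is the only open cell in row 3 admitting 3, so r3c2=3.
Step 4. [r4c1∈{2}] r4c1 is down to just 2. So r4c1=2.
Step 5. [r3c4∈{2}] only 2 remains possible at r3c4, so r3c4=2.
Step 6. [r2c4∈{3}] r2c4 has the single candidate 3, so r2c4=3.
Step 7. [r1c2∈{2}] only 2 remains possible at r1c2, so r1c2=2.
Step 8. [r2c1∈{1}] only 1 remains possible at r2c1. So r2c1=1.
Step 9. [r3c3∈{1}] only 1 remains possible at r3c3, so r3c3=1.

Answer: 3 2 4 1 / 1 4 2 3 / 4 3 1 2 / 2 1 3 4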